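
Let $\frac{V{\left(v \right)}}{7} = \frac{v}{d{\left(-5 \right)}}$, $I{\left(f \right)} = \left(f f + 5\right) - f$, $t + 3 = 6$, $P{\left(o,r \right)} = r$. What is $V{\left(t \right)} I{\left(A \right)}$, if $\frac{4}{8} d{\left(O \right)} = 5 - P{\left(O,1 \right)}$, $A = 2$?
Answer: $\frac{147}{8} \approx 18.375$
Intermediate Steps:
$t = 3$ ($t = -3 + 6 = 3$)
$d{\left(O \right)} = 8$ ($d{\left(O \right)} = 2 \left(5 - 1\right) = 2 \cdot 4 = 8$)
$I{\left(f \right)} = 5 + f^{2} - f$ ($I{\left(f \right)} = \left(f^{2} + 5\right) - f = \left(5 + f^{2}\right) - f = 5 + f^{2} - f$)
$V{\left(v \right)} = \frac{7 v}{8}$ ($V{\left(v \right)} = 7 \frac{v}{8} = \frac{7 v}{8}$)
$V{\left(t \right)} I{\left(A \right)} = \frac{7}{8} \cdot 3 \left(5 + 2^{2} - 2\right) = \frac{21 \left(5 + 4 - 2\right)}{8} = \frac{21}{8} \cdot 7 = \frac{147}{8}$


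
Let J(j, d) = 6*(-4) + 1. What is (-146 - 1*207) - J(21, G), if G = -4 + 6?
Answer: -330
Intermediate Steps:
G = 2
J(j, d) = -23 (J(j, d) = -24 + 1 = -23)
(-146 - 1*207) - J(21, G) = (-146 - 1*207) - 1*(-23) = (-146 - 207) + 23 = -353 + 23 = -330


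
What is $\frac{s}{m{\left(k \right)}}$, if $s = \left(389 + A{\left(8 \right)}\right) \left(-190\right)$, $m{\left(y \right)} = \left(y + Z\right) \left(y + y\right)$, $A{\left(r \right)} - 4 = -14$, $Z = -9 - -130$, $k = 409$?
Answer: $- \frac{7201}{43354} \approx -0.1661$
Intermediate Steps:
$Z = 121$ ($Z = -9 + 130 = 121$)
$A{\left(r \right)} = -10$ ($A{\left(r \right)} = 4 - 14 = -10$)
$m{\left(y \right)} = 2 y \left(121 + y\right)$ ($m{\left(y \right)} = \left(y + 121\right) \left(y + y\right) = \left(121 + y\right) 2 y = 2 y \left(121 + y\right)$)
$s = -72010$ ($s = \left(389 - 10\right) \left(-190\right) = 379 \left(-190\right) = -72010$)
$\frac{s}{m{\left(k \right)}} = - \frac{72010}{2 \cdot 409 \left(121 + 409\right)} = - \frac{72010}{2 \cdot 409 \cdot 530} = - \frac{72010}{433540} = \left(-72010\right) \frac{1}{433540} = - \frac{7201}{43354}$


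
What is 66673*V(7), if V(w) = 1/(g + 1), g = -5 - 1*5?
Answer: -66673/9 ≈ -7408.1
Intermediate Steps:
g = -10 (g = -5 - 5 = -10)
V(w) = -⅑ (V(w) = 1/(-10 + 1) = 1/(-9) = -⅑)
66673*V(7) = 66673*(-⅑) = -66673/9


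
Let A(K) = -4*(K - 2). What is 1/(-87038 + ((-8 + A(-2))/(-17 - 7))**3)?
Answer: -27/2350027 ≈ -1.1489e-5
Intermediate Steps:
A(K) = 8 - 4*K (A(K) = -4*(-2 + K) = 8 - 4*K)
1/(-87038 + ((-8 + A(-2))/(-17 - 7))**3) = 1/(-87038 + ((-8 + (8 - 4*(-2)))/(-17 - 7))**3) = 1/(-87038 + ((-8 + (8 + 8))/(-24))**3) = 1/(-87038 + ((-8 + 16)*(-1/24))**3) = 1/(-87038 + (8*(-1/24))**3) = 1/(-87038 + (-1/3)**3) = 1/(-87038 - 1/27) = 1/(-2350027/27) = -27/2350027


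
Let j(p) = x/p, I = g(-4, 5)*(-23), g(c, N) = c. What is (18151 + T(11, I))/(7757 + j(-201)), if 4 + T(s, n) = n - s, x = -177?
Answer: 87234/37127 ≈ 2.3496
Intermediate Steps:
I = 92 (I = -4*(-23) = 92)
j(p) = -177/p
T(s, n) = -4 + n - s (T(s, n) = -4 + (n - s) = -4 + n - s)
(18151 + T(11, I))/(7757 + j(-201)) = (18151 + (-4 + 92 - 1*11))/(7757 - 177/(-201)) = (18151 + (-4 + 92 - 11))/(7757 - 177*(-1/201)) = (18151 + 77)/(7757 + 59/67) = 18228/(519778/67) = 18228*(67/519778) = 87234/37127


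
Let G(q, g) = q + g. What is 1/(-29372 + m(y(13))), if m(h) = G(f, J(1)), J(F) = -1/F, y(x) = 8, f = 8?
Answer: -1/29365 ≈ -3.4054e-5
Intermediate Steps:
G(q, g) = g + q
m(h) = 7 (m(h) = -1/1 + 8 = -1*1 + 8 = -1 + 8 = 7)
1/(-29372 + m(y(13))) = 1/(-29372 + 7) = 1/(-29365) = -1/29365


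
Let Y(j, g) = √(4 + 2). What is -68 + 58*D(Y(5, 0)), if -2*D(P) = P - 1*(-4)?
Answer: -184 - 29*√6 ≈ -255.04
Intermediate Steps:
Y(j, g) = √6
D(P) = -2 - P/2 (D(P) = -(P - 1*(-4))/2 = -(P + 4)/2 = -(4 + P)/2 = -2 - P/2)
-68 + 58*D(Y(5, 0)) = -68 + 58*(-2 - √6/2) = -68 + (-116 - 29*√6) = -184 - 29*√6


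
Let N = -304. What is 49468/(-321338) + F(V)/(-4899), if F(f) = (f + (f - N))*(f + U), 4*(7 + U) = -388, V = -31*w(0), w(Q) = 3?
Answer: 3613739708/787117431 ≈ 4.5911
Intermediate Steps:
V = -93 (V = -31*3 = -93)
U = -104 (U = -7 + (¼)*(-388) = -7 - 97 = -104)
F(f) = (-104 + f)*(304 + 2*f) (F(f) = (f + (f - 1*(-304)))*(f - 104) = (f + (f + 304))*(-104 + f) = (f + (304 + f))*(-104 + f) = (304 + 2*f)*(-104 + f) = (-104 + f)*(304 + 2*f))
49468/(-321338) + F(V)/(-4899) = 49468/(-321338) + (-31616 + 2*(-93)² + 96*(-93))/(-4899) = 49468*(-1/321338) + (-31616 + 2*8649 - 8928)*(-1/4899) = -24734/160669 + (-31616 + 17298 - 8928)*(-1/4899) = -24734/160669 - 23246*(-1/4899) = -24734/160669 + 23246/4899 = 3613739708/787117431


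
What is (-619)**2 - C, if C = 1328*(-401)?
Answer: 915689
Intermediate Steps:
C = -532528
(-619)**2 - C = (-619)**2 - 1*(-532528) = 383161 + 532528 = 915689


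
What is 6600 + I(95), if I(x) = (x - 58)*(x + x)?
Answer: 13630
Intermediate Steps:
I(x) = 2*x*(-58 + x) (I(x) = (-58 + x)*(2*x) = 2*x*(-58 + x))
6600 + I(95) = 6600 + 2*95*(-58 + 95) = 6600 + 2*95*37 = 6600 + 7030 = 13630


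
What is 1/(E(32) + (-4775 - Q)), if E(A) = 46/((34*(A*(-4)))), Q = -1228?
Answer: -2176/7718295 ≈ -0.00028193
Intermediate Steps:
E(A) = -23/(68*A) (E(A) = 46/((34*(-4*A))) = 46/((-136*A)) = 46*(-1/(136*A)) = -23/(68*A))
1/(E(32) + (-4775 - Q)) = 1/(-23/68/32 + (-4775 - 1*(-1228))) = 1/(-23/68*1/32 + (-4775 + 1228)) = 1/(-23/2176 - 3547) = 1/(-7718295/2176) = -2176/7718295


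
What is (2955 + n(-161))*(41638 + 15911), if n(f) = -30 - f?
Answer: 177596214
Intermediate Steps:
(2955 + n(-161))*(41638 + 15911) = (2955 + (-30 - 1*(-161)))*(41638 + 15911) = (2955 + (-30 + 161))*57549 = (2955 + 131)*57549 = 3086*57549 = 177596214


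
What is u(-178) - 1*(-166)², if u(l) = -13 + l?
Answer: -27747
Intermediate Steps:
u(-178) - 1*(-166)² = (-13 - 178) - 1*(-166)² = -191 - 1*27556 = -191 - 27556 = -27747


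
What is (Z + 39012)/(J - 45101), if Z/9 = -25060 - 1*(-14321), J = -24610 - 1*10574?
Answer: 57639/80285 ≈ 0.71793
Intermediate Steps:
J = -35184 (J = -24610 - 10574 = -35184)
Z = -96651 (Z = 9*(-25060 - 1*(-14321)) = 9*(-25060 + 14321) = 9*(-10739) = -96651)
(Z + 39012)/(J - 45101) = (-96651 + 39012)/(-35184 - 45101) = -57639/(-80285) = -57639*(-1/80285) = 57639/80285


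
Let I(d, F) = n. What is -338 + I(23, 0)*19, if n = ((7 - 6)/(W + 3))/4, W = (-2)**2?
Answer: -9445/28 ≈ -337.32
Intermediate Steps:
W = 4
n = 1/28 (n = ((7 - 6)/(4 + 3))/4 = (1/7)*(1/4) = 1/28 ≈ 0.035714)
I(d, F) = 1/28
-338 + I(23, 0)*19 = -338 + (1/28)*19 = -338 + 19/28 = -9445/28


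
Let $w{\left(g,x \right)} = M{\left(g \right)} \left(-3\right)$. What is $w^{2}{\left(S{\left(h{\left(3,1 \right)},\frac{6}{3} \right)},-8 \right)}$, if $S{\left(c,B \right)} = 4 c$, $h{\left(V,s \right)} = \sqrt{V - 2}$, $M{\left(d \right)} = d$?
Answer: $144$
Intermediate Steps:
$h{\left(V,s \right)} = \sqrt{-2 + V}$
$w{\left(g,x \right)} = - 3 g$ ($w{\left(g,x \right)} = g \left(-3\right) = - 3 g$)
$w^{2}{\left(S{\left(h{\left(3,1 \right)},\frac{6}{3} \right)},-8 \right)} = \left(- 3 \cdot 4 \sqrt{-2 + 3}\right)^{2} = \left(- 3 \cdot 4 \sqrt{1}\right)^{2} = \left(- 3 \cdot 4 \cdot 1\right)^{2} = \left(\left(-3\right) 4\right)^{2} = \left(-12\right)^{2} = 144$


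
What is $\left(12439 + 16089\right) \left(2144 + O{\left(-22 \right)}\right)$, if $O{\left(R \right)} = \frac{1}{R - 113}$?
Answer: $\frac{8257115792}{135} \approx 6.1164 \cdot 10^{7}$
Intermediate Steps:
$O{\left(R \right)} = \frac{1}{-113 + R}$
$\left(12439 + 16089\right) \left(2144 + O{\left(-22 \right)}\right) = \left(12439 + 16089\right) \left(2144 + \frac{1}{-113 - 22}\right) = 28528 \left(2144 + \frac{1}{-135}\right) = 28528 \left(2144 - \frac{1}{135}\right) = 28528 \cdot \frac{289439}{135} = \frac{8257115792}{135}$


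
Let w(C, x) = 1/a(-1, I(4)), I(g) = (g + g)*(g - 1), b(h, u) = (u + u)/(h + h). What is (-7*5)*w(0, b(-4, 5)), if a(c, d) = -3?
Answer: 35/3 ≈ 11.667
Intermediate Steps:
b(h, u) = u/h (b(h, u) = (2*u)/((2*h)) = (2*u)*(1/(2*h)) = u/h)
I(g) = 2*g*(-1 + g) (I(g) = (2*g)*(-1 + g) = 2*g*(-1 + g))
w(C, x) = -1/3 (w(C, x) = 1/(-3) = -1/3)
(-7*5)*w(0, b(-4, 5)) = -7*5*(-1/3) = -35*(-1/3) = 35/3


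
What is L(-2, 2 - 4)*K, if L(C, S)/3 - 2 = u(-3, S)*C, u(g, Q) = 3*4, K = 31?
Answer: -2046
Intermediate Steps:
u(g, Q) = 12
L(C, S) = 6 + 36*C (L(C, S) = 6 + 3*(12*C) = 6 + 36*C)
L(-2, 2 - 4)*K = (6 + 36*(-2))*31 = (6 - 72)*31 = -66*31 = -2046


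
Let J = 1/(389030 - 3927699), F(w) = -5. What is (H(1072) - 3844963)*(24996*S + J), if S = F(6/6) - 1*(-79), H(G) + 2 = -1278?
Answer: -25175545878607415925/3538669 ≈ -7.1144e+12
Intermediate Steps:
H(G) = -1280 (H(G) = -2 - 1278 = -1280)
S = 74 (S = -5 - 1*(-79) = -5 + 79 = 74)
J = -1/3538669 (J = 1/(-3538669) = -1/3538669 ≈ -2.8259e-7)
(H(1072) - 3844963)*(24996*S + J) = (-1280 - 3844963)*(24996*74 - 1/3538669) = -3846243*(1849704 - 1/3538669) = -3846243*6545490203975/3538669 = -25175545878607415925/3538669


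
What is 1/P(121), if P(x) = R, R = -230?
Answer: -1/230 ≈ -0.0043478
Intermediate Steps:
P(x) = -230
1/P(121) = 1/(-230) = -1/230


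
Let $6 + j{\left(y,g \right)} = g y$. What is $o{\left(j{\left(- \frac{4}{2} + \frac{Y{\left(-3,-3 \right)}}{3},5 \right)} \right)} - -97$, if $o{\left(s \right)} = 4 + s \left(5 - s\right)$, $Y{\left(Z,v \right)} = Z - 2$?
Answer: $- \frac{5515}{9} \approx -612.78$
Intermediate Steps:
$Y{\left(Z,v \right)} = -2 + Z$
$j{\left(y,g \right)} = -6 + g y$
$o{\left(j{\left(- \frac{4}{2} + \frac{Y{\left(-3,-3 \right)}}{3},5 \right)} \right)} - -97 = \left(4 - \left(-6 + 5 \left(- \frac{4}{2} + \frac{-2 - 3}{3}\right)\right)^{2} + 5 \left(-6 + 5 \left(- \frac{4}{2} + \frac{-2 - 3}{3}\right)\right)\right) - -97 = \left(4 - \left(-6 + 5 \left(\left(-4\right) \frac{1}{2} - \frac{5}{3}\right)\right)^{2} + 5 \left(-6 + 5 \left(\left(-4\right) \frac{1}{2} - \frac{5}{3}\right)\right)\right) + 97 = \left(4 - \left(-6 + 5 \left(-2 - \frac{5}{3}\right)\right)^{2} + 5 \left(-6 + 5 \left(-2 - \frac{5}{3}\right)\right)\right) + 97 = \left(4 - \left(-6 + 5 \left(- \frac{11}{3}\right)\right)^{2} + 5 \left(-6 + 5 \left(- \frac{11}{3}\right)\right)\right) + 97 = \left(4 - \left(-6 - \frac{55}{3}\right)^{2} + 5 \left(-6 - \frac{55}{3}\right)\right) + 97 = \left(4 - \left(- \frac{73}{3}\right)^{2} + 5 \left(- \frac{73}{3}\right)\right) + 97 = \left(4 - \frac{5329}{9} - \frac{365}{3}\right) + 97 = - \frac{6388}{9} + 97 = - \frac{5515}{9}$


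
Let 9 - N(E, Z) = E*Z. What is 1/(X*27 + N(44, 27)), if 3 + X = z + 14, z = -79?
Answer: -1/3015 ≈ -0.00033167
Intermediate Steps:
N(E, Z) = 9 - E*Z
X = -68 (X = -3 + (-79 + 14) = -3 - 65 = -68)
1/(X*27 + N(44, 27)) = 1/(-68*27 + (9 - 1*44*27)) = 1/(-1836 + (9 - 1188)) = 1/(-1836 - 1179) = 1/(-3015) = -1/3015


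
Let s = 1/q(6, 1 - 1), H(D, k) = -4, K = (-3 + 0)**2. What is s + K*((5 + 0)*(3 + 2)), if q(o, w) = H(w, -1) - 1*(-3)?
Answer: 224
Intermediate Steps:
K = 9 (K = (-3)**2 = 9)
q(o, w) = -1 (q(o, w) = -4 - 1*(-3) = -4 + 3 = -1)
s = -1 (s = 1/(-1) = -1)
s + K*((5 + 0)*(3 + 2)) = -1 + 9*((5 + 0)*(3 + 2)) = -1 + 9*(5*5) = -1 + 9*25 = -1 + 225 = 224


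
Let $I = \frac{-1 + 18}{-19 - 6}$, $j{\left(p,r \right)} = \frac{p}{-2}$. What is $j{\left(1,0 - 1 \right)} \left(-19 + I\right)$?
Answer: $\frac{246}{25} \approx 9.84$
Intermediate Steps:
$j{\left(p,r \right)} = - \frac{p}{2}$ ($j{\left(p,r \right)} = p \left(- \frac{1}{2}\right) = - \frac{p}{2}$)
$I = - \frac{17}{25}$ ($I = \frac{17}{-25} = 17 \left(- \frac{1}{25}\right) = - \frac{17}{25} \approx -0.68$)
$j{\left(1,0 - 1 \right)} \left(-19 + I\right) = \left(- \frac{1}{2}\right) 1 \left(-19 - \frac{17}{25}\right) = \left(- \frac{1}{2}\right) \left(- \frac{492}{25}\right) = \frac{246}{25}$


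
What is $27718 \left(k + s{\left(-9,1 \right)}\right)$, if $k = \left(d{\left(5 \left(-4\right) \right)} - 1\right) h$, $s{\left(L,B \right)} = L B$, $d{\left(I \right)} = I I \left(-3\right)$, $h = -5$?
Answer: $166197128$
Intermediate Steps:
$d{\left(I \right)} = - 3 I^{2}$ ($d{\left(I \right)} = I^{2} \left(-3\right) = - 3 I^{2}$)
$s{\left(L,B \right)} = B L$
$k = 6005$ ($k = \left(- 3 \left(5 \left(-4\right)\right)^{2} - 1\right) \left(-5\right) = \left(- 3 \left(-20\right)^{2} - 1\right) \left(-5\right) = \left(\left(-3\right) 400 - 1\right) \left(-5\right) = \left(-1200 - 1\right) \left(-5\right) = \left(-1201\right) \left(-5\right) = 6005$)
$27718 \left(k + s{\left(-9,1 \right)}\right) = 27718 \left(6005 + 1 \left(-9\right)\right) = 27718 \left(6005 - 9\right) = 27718 \cdot 5996 = 166197128$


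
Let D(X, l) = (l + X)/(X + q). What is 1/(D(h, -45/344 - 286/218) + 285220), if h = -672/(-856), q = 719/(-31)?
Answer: 2787040184/794919683080645 ≈ 3.5061e-6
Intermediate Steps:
q = -719/31 (q = 719*(-1/31) = -719/31 ≈ -23.194)
h = 84/107 (h = -672*(-1/856) = 84/107 ≈ 0.78505)
D(X, l) = (X + l)/(-719/31 + X) (D(X, l) = (l + X)/(X - 719/31) = (X + l)/(-719/31 + X))
1/(D(h, -45/344 - 286/218) + 285220) = 1/(31*(84/107 + (-45/344 - 286/218))/(-719 + 31*(84/107)) + 285220) = 1/(31*(84/107 + (-45*1/344 - 286*1/218))/(-719 + 2604/107) + 285220) = 1/(31*(84/107 + (-45/344 - 143/109))/(-74329/107) + 285220) = 1/(31*(-107/74329)*(84/107 - 54097/37496) + 285220) = 1/(31*(-107/74329)*(-2638715/4012072) + 285220) = 1/(81800165/2787040184 + 285220) = 1/(794919683080645/2787040184) = 2787040184/794919683080645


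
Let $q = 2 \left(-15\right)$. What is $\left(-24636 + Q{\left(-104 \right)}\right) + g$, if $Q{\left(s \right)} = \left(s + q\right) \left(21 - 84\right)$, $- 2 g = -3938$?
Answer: $-14225$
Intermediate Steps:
$q = -30$
$g = 1969$ ($g = \left(- \frac{1}{2}\right) \left(-3938\right) = 1969$)
$Q{\left(s \right)} = 1890 - 63 s$ ($Q{\left(s \right)} = \left(s - 30\right) \left(21 - 84\right) = \left(-30 + s\right) \left(-63\right) = 1890 - 63 s$)
$\left(-24636 + Q{\left(-104 \right)}\right) + g = \left(-24636 + \left(1890 - -6552\right)\right) + 1969 = \left(-24636 + \left(1890 + 6552\right)\right) + 1969 = \left(-24636 + 8442\right) + 1969 = -16194 + 1969 = -14225$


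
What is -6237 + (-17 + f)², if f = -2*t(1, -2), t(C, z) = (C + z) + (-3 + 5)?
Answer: -5876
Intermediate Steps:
t(C, z) = 2 + C + z (t(C, z) = (C + z) + 2 = 2 + C + z)
f = -2 (f = -2*(2 + 1 - 2) = -2*1 = -2)
-6237 + (-17 + f)² = -6237 + (-17 - 2)² = -6237 + (-19)² = -6237 + 361 = -5876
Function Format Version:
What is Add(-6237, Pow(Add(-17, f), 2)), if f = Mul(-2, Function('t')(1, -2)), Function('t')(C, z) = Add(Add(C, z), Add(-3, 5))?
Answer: -5876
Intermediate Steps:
Function('t')(C, z) = Add(2, C, z) (Function('t')(C, z) = Add(Add(C, z), 2) = Add(2, C, z))
f = -2 (f = Mul(-2, Add(2, 1, -2)) = Mul(-2, 1) = -2)
Add(-6237, Pow(Add(-17, f), 2)) = Add(-6237, Pow(Add(-17, -2), 2)) = Add(-6237, Pow(-19, 2)) = Add(-6237, 361) = -5876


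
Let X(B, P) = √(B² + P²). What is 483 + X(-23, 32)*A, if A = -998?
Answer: 483 - 998*√1553 ≈ -38846.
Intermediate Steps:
483 + X(-23, 32)*A = 483 + √((-23)² + 32²)*(-998) = 483 + √(529 + 1024)*(-998) = 483 + √1553*(-998) = 483 - 998*√1553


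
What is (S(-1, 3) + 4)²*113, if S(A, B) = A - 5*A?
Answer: 7232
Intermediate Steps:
S(A, B) = -4*A
(S(-1, 3) + 4)²*113 = (-4*(-1) + 4)²*113 = (4 + 4)²*113 = 8²*113 = 64*113 = 7232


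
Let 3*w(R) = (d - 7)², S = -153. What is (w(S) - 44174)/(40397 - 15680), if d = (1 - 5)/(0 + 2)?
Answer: -44147/24717 ≈ -1.7861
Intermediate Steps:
d = -2 (d = -4/2 = -4*½ = -2)
w(R) = 27 (w(R) = (-2 - 7)²/3 = (⅓)*(-9)² = (⅓)*81 = 27)
(w(S) - 44174)/(40397 - 15680) = (27 - 44174)/(40397 - 15680) = -44147/24717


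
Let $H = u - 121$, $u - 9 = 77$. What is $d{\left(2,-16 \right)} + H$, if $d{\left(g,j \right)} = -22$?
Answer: $-57$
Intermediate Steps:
$u = 86$ ($u = 9 + 77 = 86$)
$H = -35$ ($H = 86 - 121 = -35$)
$d{\left(2,-16 \right)} + H = -22 - 35 = -57$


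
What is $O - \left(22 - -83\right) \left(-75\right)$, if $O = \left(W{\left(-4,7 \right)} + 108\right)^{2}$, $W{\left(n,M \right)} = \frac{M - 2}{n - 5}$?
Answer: $\frac{1572964}{81} \approx 19419.0$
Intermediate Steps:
$W{\left(n,M \right)} = \frac{-2 + M}{-5 + n}$
$O = \frac{935089}{81}$ ($O = \left(\frac{-2 + 7}{-5 - 4} + 108\right)^{2} = \left(\frac{1}{-9} \cdot 5 + 108\right)^{2} = \left(\left(- \frac{1}{9}\right) 5 + 108\right)^{2} = \left(- \frac{5}{9} + 108\right)^{2} = \left(\frac{967}{9}\right)^{2} = \frac{935089}{81} \approx 11544.0$)
$O - \left(22 - -83\right) \left(-75\right) = \frac{935089}{81} - \left(22 - -83\right) \left(-75\right) = \frac{935089}{81} - \left(22 + 83\right) \left(-75\right) = \frac{935089}{81} - 105 \left(-75\right) = \frac{935089}{81} - -7875 = \frac{935089}{81} + 7875 = \frac{1572964}{81}$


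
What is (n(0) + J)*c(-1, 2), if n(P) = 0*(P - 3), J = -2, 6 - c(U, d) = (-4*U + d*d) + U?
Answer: 2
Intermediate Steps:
c(U, d) = 6 - d² + 3*U (c(U, d) = 6 - ((-4*U + d*d) + U) = 6 - ((-4*U + d²) + U) = 6 - ((d² - 4*U) + U) = 6 - (d² - 3*U) = 6 + (-d² + 3*U) = 6 - d² + 3*U)
n(P) = 0 (n(P) = 0*(-3 + P) = 0)
(n(0) + J)*c(-1, 2) = (0 - 2)*(6 - 1*2² + 3*(-1)) = -2*(6 - 1*4 - 3) = -2*(6 - 4 - 3) = -2*(-1) = 2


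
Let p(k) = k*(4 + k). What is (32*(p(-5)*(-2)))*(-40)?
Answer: 12800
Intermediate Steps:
(32*(p(-5)*(-2)))*(-40) = (32*(-5*(4 - 5)*(-2)))*(-40) = (32*(-5*(-1)*(-2)))*(-40) = (32*(5*(-2)))*(-40) = (32*(-10))*(-40) = -320*(-40) = 12800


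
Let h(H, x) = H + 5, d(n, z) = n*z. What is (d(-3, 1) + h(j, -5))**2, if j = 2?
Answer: 16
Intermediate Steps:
h(H, x) = 5 + H
(d(-3, 1) + h(j, -5))**2 = (-3*1 + (5 + 2))**2 = (-3 + 7)**2 = 4**2 = 16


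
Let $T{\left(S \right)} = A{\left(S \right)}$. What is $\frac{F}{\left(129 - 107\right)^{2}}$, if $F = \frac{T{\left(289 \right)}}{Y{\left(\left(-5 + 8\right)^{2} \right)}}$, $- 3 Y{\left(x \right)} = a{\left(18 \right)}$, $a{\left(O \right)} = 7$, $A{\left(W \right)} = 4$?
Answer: $- \frac{3}{847} \approx -0.0035419$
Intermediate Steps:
$T{\left(S \right)} = 4$
$Y{\left(x \right)} = - \frac{7}{3}$ ($Y{\left(x \right)} = \left(- \frac{1}{3}\right) 7 = - \frac{7}{3}$)
$F = - \frac{12}{7}$ ($F = \frac{4}{- \frac{7}{3}} = 4 \left(- \frac{3}{7}\right) = - \frac{12}{7} \approx -1.7143$)
$\frac{F}{\left(129 - 107\right)^{2}} = - \frac{12}{7 \left(129 - 107\right)^{2}} = - \frac{12}{7 \cdot 22^{2}} = - \frac{12}{7 \cdot 484} = \left(- \frac{12}{7}\right) \frac{1}{484} = - \frac{3}{847}$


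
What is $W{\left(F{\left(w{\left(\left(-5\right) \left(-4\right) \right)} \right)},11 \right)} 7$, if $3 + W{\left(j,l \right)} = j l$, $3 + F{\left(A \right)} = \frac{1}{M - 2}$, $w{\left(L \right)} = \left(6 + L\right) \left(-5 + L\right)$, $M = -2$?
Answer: $- \frac{1085}{4} \approx -271.25$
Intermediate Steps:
$w{\left(L \right)} = \left(-5 + L\right) \left(6 + L\right)$
$F{\left(A \right)} = - \frac{13}{4}$ ($F{\left(A \right)} = -3 + \frac{1}{-2 - 2} = -3 + \frac{1}{-4} = -3 - \frac{1}{4} = - \frac{13}{4}$)
$W{\left(j,l \right)} = -3 + j l$
$W{\left(F{\left(w{\left(\left(-5\right) \left(-4\right) \right)} \right)},11 \right)} 7 = \left(-3 - \frac{143}{4}\right) 7 = \left(- \frac{155}{4}\right) 7 = - \frac{1085}{4}$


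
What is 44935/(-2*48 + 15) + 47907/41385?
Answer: -618584836/1117395 ≈ -553.60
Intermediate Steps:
44935/(-2*48 + 15) + 47907/41385 = 44935/(-96 + 15) + 47907*(1/41385) = 44935/(-81) + 15969/13795 = 44935*(-1/81) + 15969/13795 = -44935/81 + 15969/13795 = -618584836/1117395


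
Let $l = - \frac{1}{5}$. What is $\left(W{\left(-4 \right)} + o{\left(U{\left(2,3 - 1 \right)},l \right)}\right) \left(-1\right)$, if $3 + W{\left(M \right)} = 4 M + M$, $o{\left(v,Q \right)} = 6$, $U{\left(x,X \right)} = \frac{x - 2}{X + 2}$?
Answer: $17$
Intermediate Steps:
$U{\left(x,X \right)} = \frac{-2 + x}{2 + X}$
$l = - \frac{1}{5}$ ($l = \left(-1\right) \frac{1}{5} = - \frac{1}{5} \approx -0.2$)
$W{\left(M \right)} = -3 + 5 M$ ($W{\left(M \right)} = -3 + \left(4 M + M\right) = -3 + 5 M$)
$\left(W{\left(-4 \right)} + o{\left(U{\left(2,3 - 1 \right)},l \right)}\right) \left(-1\right) = \left(\left(-3 + 5 \left(-4\right)\right) + 6\right) \left(-1\right) = \left(\left(-3 - 20\right) + 6\right) \left(-1\right) = \left(-23 + 6\right) \left(-1\right) = \left(-17\right) \left(-1\right) = 17$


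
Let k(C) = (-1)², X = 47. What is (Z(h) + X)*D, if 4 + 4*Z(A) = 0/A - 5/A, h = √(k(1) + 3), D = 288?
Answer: 13068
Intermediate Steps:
k(C) = 1
h = 2 (h = √(1 + 3) = √4 = 2)
Z(A) = -1 - 5/(4*A) (Z(A) = -1 + (0/A - 5/A)/4 = -1 + (0 - 5/A)/4 = -1 + (-5/A)/4 = -1 - 5/(4*A))
(Z(h) + X)*D = ((-5/4 - 1*2)/2 + 47)*288 = ((-5/4 - 2)/2 + 47)*288 = ((½)*(-13/4) + 47)*288 = (-13/8 + 47)*288 = (363/8)*288 = 13068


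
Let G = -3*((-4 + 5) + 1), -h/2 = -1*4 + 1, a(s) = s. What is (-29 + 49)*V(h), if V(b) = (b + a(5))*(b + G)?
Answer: 0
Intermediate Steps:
h = 6 (h = -2*(-1*4 + 1) = -2*(-4 + 1) = -2*(-3) = 6)
G = -6 (G = -3*(1 + 1) = -3*2 = -6)
V(b) = (-6 + b)*(5 + b) (V(b) = (b + 5)*(b - 6) = (5 + b)*(-6 + b) = (-6 + b)*(5 + b))
(-29 + 49)*V(h) = (-29 + 49)*(-30 + 6² - 1*6) = 20*(-30 + 36 - 6) = 20*0 = 0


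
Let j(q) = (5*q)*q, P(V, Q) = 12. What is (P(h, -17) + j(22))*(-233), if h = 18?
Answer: -566656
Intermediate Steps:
j(q) = 5*q²
(P(h, -17) + j(22))*(-233) = (12 + 5*22²)*(-233) = (12 + 5*484)*(-233) = (12 + 2420)*(-233) = 2432*(-233) = -566656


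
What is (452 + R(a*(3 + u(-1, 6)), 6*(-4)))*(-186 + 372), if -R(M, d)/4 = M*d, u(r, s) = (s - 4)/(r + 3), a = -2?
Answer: -58776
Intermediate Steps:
u(r, s) = (-4 + s)/(3 + r)
R(M, d) = -4*M*d
(452 + R(a*(3 + u(-1, 6)), 6*(-4)))*(-186 + 372) = (452 - 4*(-2*(3 + (-4 + 6)/(3 - 1)))*6*(-4))*(-186 + 372) = (452 - 4*(-2*(3 + 2/2))*(-24))*186 = (452 - 4*(-2*(3 + (1/2)*2))*(-24))*186 = (452 - 4*(-2*(3 + 1))*(-24))*186 = (452 - 4*(-2*4)*(-24))*186 = (452 - 4*(-8)*(-24))*186 = (452 - 768)*186 = -316*186 = -58776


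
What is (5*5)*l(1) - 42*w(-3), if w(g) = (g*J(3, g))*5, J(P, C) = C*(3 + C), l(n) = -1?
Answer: -25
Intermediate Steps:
w(g) = 5*g**2*(3 + g) (w(g) = (g*(g*(3 + g)))*5 = (g**2*(3 + g))*5 = 5*g**2*(3 + g))
(5*5)*l(1) - 42*w(-3) = (5*5)*(-1) - 210*(-3)**2*(3 - 3) = 25*(-1) - 210*9*0 = -25 - 42*0 = -25 + 0 = -25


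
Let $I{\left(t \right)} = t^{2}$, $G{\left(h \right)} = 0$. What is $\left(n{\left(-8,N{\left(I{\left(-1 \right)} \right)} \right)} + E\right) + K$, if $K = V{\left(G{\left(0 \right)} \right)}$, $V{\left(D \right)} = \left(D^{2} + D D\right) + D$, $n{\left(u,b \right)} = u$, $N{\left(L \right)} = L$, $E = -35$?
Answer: $-43$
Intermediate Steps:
$V{\left(D \right)} = D + 2 D^{2}$ ($V{\left(D \right)} = \left(D^{2} + D^{2}\right) + D = 2 D^{2} + D = D + 2 D^{2}$)
$K = 0$ ($K = 0 \left(1 + 2 \cdot 0\right) = 0 \left(1 + 0\right) = 0 \cdot 1 = 0$)
$\left(n{\left(-8,N{\left(I{\left(-1 \right)} \right)} \right)} + E\right) + K = \left(-8 - 35\right) + 0 = -43 + 0 = -43$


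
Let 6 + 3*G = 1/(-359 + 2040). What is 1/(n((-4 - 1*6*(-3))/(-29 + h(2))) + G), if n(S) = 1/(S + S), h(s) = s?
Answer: -141204/418541 ≈ -0.33737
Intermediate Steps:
n(S) = 1/(2*S)
G = -10085/5043 (G = -2 + 1/(3*(-359 + 2040)) = -2 + (1/3)/1681 = -2 + (1/3)*(1/1681) = -2 + 1/5043 = -10085/5043 ≈ -1.9998)
1/(n((-4 - 1*6*(-3))/(-29 + h(2))) + G) = 1/(1/(2*(((-4 - 1*6*(-3))/(-29 + 2)))) - 10085/5043) = 1/(1/(2*(((-4 - 6*(-3))/(-27)))) - 10085/5043) = 1/(1/(2*(((-4 + 18)*(-1/27)))) - 10085/5043) = 1/(1/(2*((14*(-1/27)))) - 10085/5043) = 1/(1/(2*(-14/27)) - 10085/5043) = 1/((1/2)*(-27/14) - 10085/5043) = 1/(-27/28 - 10085/5043) = 1/(-418541/141204) = -141204/418541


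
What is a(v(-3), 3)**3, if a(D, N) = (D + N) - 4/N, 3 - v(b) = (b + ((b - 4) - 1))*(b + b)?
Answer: -6229504/27 ≈ -2.3072e+5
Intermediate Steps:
v(b) = 3 - 2*b*(-5 + 2*b) (v(b) = 3 - (b + ((b - 4) - 1))*(b + b) = 3 - (b + ((-4 + b) - 1))*2*b = 3 - (b + (-5 + b))*2*b = 3 - (-5 + 2*b)*2*b = 3 - 2*b*(-5 + 2*b))
a(D, N) = D + N - 4/N
a(v(-3), 3)**3 = ((3 - 4*(-3)**2 + 10*(-3)) + 3 - 4/3)**3 = ((3 - 4*9 - 30) + 3 - 4*1/3)**3 = ((3 - 36 - 30) + 3 - 4/3)**3 = (-63 + 3 - 4/3)**3 = (-184/3)**3 = -6229504/27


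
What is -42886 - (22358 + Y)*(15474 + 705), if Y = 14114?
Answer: -590123374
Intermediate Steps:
-42886 - (22358 + Y)*(15474 + 705) = -42886 - (22358 + 14114)*(15474 + 705) = -42886 - 36472*16179 = -42886 - 1*590080488 = -42886 - 590080488 = -590123374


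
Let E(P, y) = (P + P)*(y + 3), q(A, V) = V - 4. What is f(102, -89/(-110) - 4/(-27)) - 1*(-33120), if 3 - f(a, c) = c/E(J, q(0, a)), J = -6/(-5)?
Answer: 23846172301/719928 ≈ 33123.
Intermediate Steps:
q(A, V) = -4 + V
J = 6/5 (J = -6*(-1/5) = 6/5 ≈ 1.2000)
E(P, y) = 2*P*(3 + y) (E(P, y) = (2*P)*(3 + y) = 2*P*(3 + y))
f(a, c) = 3 - c/(-12/5 + 12*a/5) (f(a, c) = 3 - c/(2*(6/5)*(3 + (-4 + a))) = 3 - c/(2*(6/5)*(-1 + a)) = 3 - c/(-12/5 + 12*a/5))
f(102, -89/(-110) - 4/(-27)) - 1*(-33120) = (-36 - 5*(-89/(-110) - 4/(-27)) + 36*102)/(12*(-1 + 102)) - 1*(-33120) = (1/12)*(-36 - 5*(-89*(-1/110) - 4*(-1/27)) + 3672)/101 + 33120 = (1/12)*(1/101)*(-36 - 5*(89/110 + 4/27) + 3672) + 33120 = (1/12)*(1/101)*(-36 - 5*2843/2970 + 3672) + 33120 = (1/12)*(1/101)*(-36 - 2843/594 + 3672) + 33120 = (1/12)*(1/101)*(2156941/594) + 33120 = 2156941/719928 + 33120 = 23846172301/719928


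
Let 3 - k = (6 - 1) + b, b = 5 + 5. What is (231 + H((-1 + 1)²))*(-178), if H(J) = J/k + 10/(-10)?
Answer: -40940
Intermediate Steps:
b = 10
k = -12 (k = 3 - ((6 - 1) + 10) = 3 - (5 + 10) = 3 - 1*15 = 3 - 15 = -12)
H(J) = -1 - J/12 (H(J) = J/(-12) + 10/(-10) = J*(-1/12) + 10*(-⅒) = -J/12 - 1 = -1 - J/12)
(231 + H((-1 + 1)²))*(-178) = (231 + (-1 - (-1 + 1)²/12))*(-178) = (231 + (-1 - 1/12*0²))*(-178) = (231 + (-1 - 1/12*0))*(-178) = (231 + (-1 + 0))*(-178) = (231 - 1)*(-178) = 230*(-178) = -40940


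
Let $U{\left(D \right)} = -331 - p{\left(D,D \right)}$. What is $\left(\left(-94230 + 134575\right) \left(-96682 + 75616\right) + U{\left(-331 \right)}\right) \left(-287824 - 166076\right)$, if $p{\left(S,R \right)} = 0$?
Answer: $385773287043900$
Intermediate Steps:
$U{\left(D \right)} = -331$ ($U{\left(D \right)} = -331 - 0 = -331 + 0 = -331$)
$\left(\left(-94230 + 134575\right) \left(-96682 + 75616\right) + U{\left(-331 \right)}\right) \left(-287824 - 166076\right) = \left(\left(-94230 + 134575\right) \left(-96682 + 75616\right) - 331\right) \left(-287824 - 166076\right) = \left(40345 \left(-21066\right) - 331\right) \left(-453900\right) = \left(-849907770 - 331\right) \left(-453900\right) = \left(-849908101\right) \left(-453900\right) = 385773287043900$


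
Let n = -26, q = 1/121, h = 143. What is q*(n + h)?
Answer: 117/121 ≈ 0.96694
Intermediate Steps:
q = 1/121 ≈ 0.0082645
q*(n + h) = (-26 + 143)/121 = (1/121)*117 = 117/121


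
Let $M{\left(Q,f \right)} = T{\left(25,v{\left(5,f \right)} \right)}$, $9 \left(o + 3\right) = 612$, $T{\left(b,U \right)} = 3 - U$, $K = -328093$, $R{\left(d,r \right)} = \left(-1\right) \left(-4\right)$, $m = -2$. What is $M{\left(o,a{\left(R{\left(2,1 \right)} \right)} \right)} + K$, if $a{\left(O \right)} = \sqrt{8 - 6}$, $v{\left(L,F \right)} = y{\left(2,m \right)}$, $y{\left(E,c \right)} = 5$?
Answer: $-328095$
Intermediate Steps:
$v{\left(L,F \right)} = 5$
$R{\left(d,r \right)} = 4$
$a{\left(O \right)} = \sqrt{2}$
$o = 65$ ($o = -3 + \frac{1}{9} \cdot 612 = -3 + 68 = 65$)
$M{\left(Q,f \right)} = -2$ ($M{\left(Q,f \right)} = 3 - 5 = -2$)
$M{\left(o,a{\left(R{\left(2,1 \right)} \right)} \right)} + K = -2 - 328093 = -328095$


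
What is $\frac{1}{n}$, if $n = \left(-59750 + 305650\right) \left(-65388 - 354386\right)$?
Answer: $- \frac{1}{103222426600} \approx -9.6878 \cdot 10^{-12}$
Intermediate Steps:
$n = -103222426600$ ($n = 245900 \left(-419774\right) = -103222426600$)
$\frac{1}{n} = \frac{1}{-103222426600} = - \frac{1}{103222426600}$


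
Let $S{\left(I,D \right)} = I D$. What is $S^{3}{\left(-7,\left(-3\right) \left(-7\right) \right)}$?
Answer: $-3176523$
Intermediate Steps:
$S{\left(I,D \right)} = D I$
$S^{3}{\left(-7,\left(-3\right) \left(-7\right) \right)} = \left(\left(-3\right) \left(-7\right) \left(-7\right)\right)^{3} = \left(21 \left(-7\right)\right)^{3} = \left(-147\right)^{3} = -3176523$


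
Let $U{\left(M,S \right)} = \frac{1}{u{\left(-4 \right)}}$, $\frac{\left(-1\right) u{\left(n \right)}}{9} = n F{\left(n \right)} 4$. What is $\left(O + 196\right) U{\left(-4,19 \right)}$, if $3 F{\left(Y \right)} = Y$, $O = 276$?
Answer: $- \frac{59}{24} \approx -2.4583$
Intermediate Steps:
$F{\left(Y \right)} = \frac{Y}{3}$
$u{\left(n \right)} = - 12 n^{2}$ ($u{\left(n \right)} = - 9 n \frac{n}{3} \cdot 4 = - 9 \frac{n^{2}}{3} \cdot 4 = - 9 \frac{4 n^{2}}{3} = - 12 n^{2}$)
$U{\left(M,S \right)} = - \frac{1}{192}$ ($U{\left(M,S \right)} = \frac{1}{\left(-12\right) \left(-4\right)^{2}} = \frac{1}{\left(-12\right) 16} = \frac{1}{-192} = - \frac{1}{192}$)
$\left(O + 196\right) U{\left(-4,19 \right)} = \left(276 + 196\right) \left(- \frac{1}{192}\right) = 472 \left(- \frac{1}{192}\right) = - \frac{59}{24}$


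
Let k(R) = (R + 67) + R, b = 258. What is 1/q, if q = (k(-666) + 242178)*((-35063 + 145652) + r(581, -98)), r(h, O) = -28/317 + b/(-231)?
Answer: 24409/650305491041979 ≈ 3.7535e-11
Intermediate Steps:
k(R) = 67 + 2*R (k(R) = (67 + R) + R = 67 + 2*R)
r(h, O) = -29418/24409 (r(h, O) = -28/317 + 258/(-231) = -28*1/317 + 258*(-1/231) = -28/317 - 86/77 = -29418/24409)
q = 650305491041979/24409 (q = ((67 + 2*(-666)) + 242178)*((-35063 + 145652) - 29418/24409) = ((67 - 1332) + 242178)*(110589 - 29418/24409) = (-1265 + 242178)*(2699337483/24409) = 240913*(2699337483/24409) = 650305491041979/24409 ≈ 2.6642e+10)
1/q = 1/(650305491041979/24409) = 24409/650305491041979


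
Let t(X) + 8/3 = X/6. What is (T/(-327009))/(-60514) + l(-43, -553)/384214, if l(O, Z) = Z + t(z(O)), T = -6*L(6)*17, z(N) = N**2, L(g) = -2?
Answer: -1632535240093/2534355284541988 ≈ -0.00064416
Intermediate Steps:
T = 204 (T = -6*(-2)*17 = 12*17 = 204)
t(X) = -8/3 + X/6
l(O, Z) = -8/3 + Z + O**2/6 (l(O, Z) = Z + (-8/3 + O**2/6) = -8/3 + Z + O**2/6)
(T/(-327009))/(-60514) + l(-43, -553)/384214 = (204/(-327009))/(-60514) + (-8/3 - 553 + (1/6)*(-43)**2)/384214 = (204*(-1/327009))*(-1/60514) + (-8/3 - 553 + (1/6)*1849)*(1/384214) = -68/109003*(-1/60514) + (-8/3 - 553 + 1849/6)*(1/384214) = 34/3298103771 - 495/2*1/384214 = 34/3298103771 - 495/768428 = -1632535240093/2534355284541988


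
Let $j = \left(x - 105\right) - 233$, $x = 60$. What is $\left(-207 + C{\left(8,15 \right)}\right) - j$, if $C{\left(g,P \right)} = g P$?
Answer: $191$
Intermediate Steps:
$C{\left(g,P \right)} = P g$
$j = -278$ ($j = \left(60 - 105\right) - 233 = -45 - 233 = -278$)
$\left(-207 + C{\left(8,15 \right)}\right) - j = \left(-207 + 15 \cdot 8\right) - -278 = \left(-207 + 120\right) + 278 = -87 + 278 = 191$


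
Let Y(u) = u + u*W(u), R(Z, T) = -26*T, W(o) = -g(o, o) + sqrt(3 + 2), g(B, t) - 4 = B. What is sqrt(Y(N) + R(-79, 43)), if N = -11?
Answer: sqrt(-1206 - 11*sqrt(5)) ≈ 35.08*I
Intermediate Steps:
g(B, t) = 4 + B
W(o) = -4 + sqrt(5) - o (W(o) = -(4 + o) + sqrt(3 + 2) = (-4 - o) + sqrt(5) = -4 + sqrt(5) - o)
Y(u) = u + u*(-4 + sqrt(5) - u)
sqrt(Y(N) + R(-79, 43)) = sqrt(-11*(-3 + sqrt(5) - 1*(-11)) - 26*43) = sqrt(-11*(-3 + sqrt(5) + 11) - 1118) = sqrt(-11*(8 + sqrt(5)) - 1118) = sqrt((-88 - 11*sqrt(5)) - 1118) = sqrt(-1206 - 11*sqrt(5))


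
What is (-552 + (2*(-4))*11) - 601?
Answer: -1241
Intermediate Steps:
(-552 + (2*(-4))*11) - 601 = (-552 - 8*11) - 601 = (-552 - 88) - 601 = -640 - 601 = -1241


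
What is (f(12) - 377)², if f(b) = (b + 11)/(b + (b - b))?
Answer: 20259001/144 ≈ 1.4069e+5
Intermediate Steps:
f(b) = (11 + b)/b (f(b) = (11 + b)/(b + 0) = (11 + b)/b)
(f(12) - 377)² = ((11 + 12)/12 - 377)² = ((1/12)*23 - 377)² = (23/12 - 377)² = (-4501/12)² = 20259001/144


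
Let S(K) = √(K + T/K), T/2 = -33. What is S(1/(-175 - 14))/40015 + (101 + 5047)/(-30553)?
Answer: -5148/30553 + √49509285/2520945 ≈ -0.16570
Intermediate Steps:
T = -66 (T = 2*(-33) = -66)
S(K) = √(K - 66/K)
S(1/(-175 - 14))/40015 + (101 + 5047)/(-30553) = √(1/(-175 - 14) - 66/(1/(-175 - 14)))/40015 + (101 + 5047)/(-30553) = √(1/(-189) - 66/(1/(-189)))*(1/40015) + 5148*(-1/30553) = √(-1/189 - 66/(-1/189))*(1/40015) - 5148/30553 = √(-1/189 - 66*(-189))*(1/40015) - 5148/30553 = √(-1/189 + 12474)*(1/40015) - 5148/30553 = √(2357585/189)*(1/40015) - 5148/30553 = (√49509285/63)*(1/40015) - 5148/30553 = √49509285/2520945 - 5148/30553 = -5148/30553 + √49509285/2520945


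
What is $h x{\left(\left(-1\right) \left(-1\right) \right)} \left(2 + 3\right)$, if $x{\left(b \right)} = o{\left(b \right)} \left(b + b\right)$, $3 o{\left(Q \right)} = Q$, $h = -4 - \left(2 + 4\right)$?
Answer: $- \frac{100}{3} \approx -33.333$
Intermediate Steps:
$h = -10$ ($h = -4 - 6 = -10$)
$o{\left(Q \right)} = \frac{Q}{3}$
$x{\left(b \right)} = \frac{2 b^{2}}{3}$ ($x{\left(b \right)} = \frac{b}{3} \left(b + b\right) = \frac{b}{3} \cdot 2 b = \frac{2 b^{2}}{3}$)
$h x{\left(\left(-1\right) \left(-1\right) \right)} \left(2 + 3\right) = - 10 \frac{2 \left(\left(-1\right) \left(-1\right)\right)^{2}}{3} \left(2 + 3\right) = - 10 \frac{2 \cdot 1^{2}}{3} \cdot 5 = - 10 \cdot \frac{2}{3} \cdot 1 \cdot 5 = \left(-10\right) \frac{2}{3} \cdot 5 = \left(- \frac{20}{3}\right) 5 = - \frac{100}{3}$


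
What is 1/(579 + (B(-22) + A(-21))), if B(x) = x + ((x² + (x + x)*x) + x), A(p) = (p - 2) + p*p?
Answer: 1/2405 ≈ 0.00041580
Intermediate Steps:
A(p) = -2 + p + p² (A(p) = (-2 + p) + p² = -2 + p + p²)
B(x) = 2*x + 3*x² (B(x) = x + ((x² + (2*x)*x) + x) = x + ((x² + 2*x²) + x) = x + (3*x² + x) = x + (x + 3*x²) = 2*x + 3*x²)
1/(579 + (B(-22) + A(-21))) = 1/(579 + (-22*(2 + 3*(-22)) + (-2 - 21 + (-21)²))) = 1/(579 + (-22*(2 - 66) + (-2 - 21 + 441))) = 1/(579 + (-22*(-64) + 418)) = 1/(579 + (1408 + 418)) = 1/(579 + 1826) = 1/2405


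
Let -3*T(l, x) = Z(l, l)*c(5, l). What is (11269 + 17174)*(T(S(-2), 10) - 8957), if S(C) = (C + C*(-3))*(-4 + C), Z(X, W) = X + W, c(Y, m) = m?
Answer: -265686063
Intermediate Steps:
Z(X, W) = W + X
S(C) = -2*C*(-4 + C) (S(C) = (C - 3*C)*(-4 + C) = (-2*C)*(-4 + C) = -2*C*(-4 + C))
T(l, x) = -2*l²/3 (T(l, x) = -(l + l)*l/3 = -2*l*l/3 = -2*l²/3)
(11269 + 17174)*(T(S(-2), 10) - 8957) = (11269 + 17174)*(-2*16*(4 - 1*(-2))²/3 - 8957) = 28443*(-2*16*(4 + 2)²/3 - 8957) = 28443*(-2*(2*(-2)*6)²/3 - 8957) = 28443*(-⅔*(-24)² - 8957) = 28443*(-⅔*576 - 8957) = 28443*(-384 - 8957) = 28443*(-9341) = -265686063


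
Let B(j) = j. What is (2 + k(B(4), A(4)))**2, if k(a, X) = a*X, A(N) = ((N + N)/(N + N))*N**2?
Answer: 4356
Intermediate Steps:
A(N) = N**2 (A(N) = ((2*N)/((2*N)))*N**2 = ((2*N)*(1/(2*N)))*N**2 = 1*N**2 = N**2)
k(a, X) = X*a
(2 + k(B(4), A(4)))**2 = (2 + 4**2*4)**2 = (2 + 16*4)**2 = (2 + 64)**2 = 66**2 = 4356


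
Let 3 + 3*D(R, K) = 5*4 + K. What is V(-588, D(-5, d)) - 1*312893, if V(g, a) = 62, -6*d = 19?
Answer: -312831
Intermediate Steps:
d = -19/6 (d = -⅙*19 = -19/6 ≈ -3.1667)
D(R, K) = 17/3 + K/3 (D(R, K) = -1 + (5*4 + K)/3 = -1 + (20 + K)/3 = -1 + (20/3 + K/3) = 17/3 + K/3)
V(-588, D(-5, d)) - 1*312893 = 62 - 1*312893 = 62 - 312893 = -312831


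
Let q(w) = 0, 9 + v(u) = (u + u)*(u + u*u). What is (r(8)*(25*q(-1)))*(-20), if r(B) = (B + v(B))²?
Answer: 0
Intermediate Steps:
v(u) = -9 + 2*u*(u + u²) (v(u) = -9 + (u + u)*(u + u*u) = -9 + (2*u)*(u + u²) = -9 + 2*u*(u + u²))
r(B) = (-9 + B + 2*B² + 2*B³)² (r(B) = (B + (-9 + 2*B² + 2*B³))² = (-9 + B + 2*B² + 2*B³)²)
(r(8)*(25*q(-1)))*(-20) = ((-9 + 8 + 2*8² + 2*8³)²*(25*0))*(-20) = ((-9 + 8 + 2*64 + 2*512)²*0)*(-20) = ((-9 + 8 + 128 + 1024)²*0)*(-20) = (1151²*0)*(-20) = (1324801*0)*(-20) = 0*(-20) = 0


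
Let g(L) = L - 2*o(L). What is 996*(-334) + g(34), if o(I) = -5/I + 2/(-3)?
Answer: -16964047/51 ≈ -3.3263e+5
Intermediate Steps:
o(I) = -⅔ - 5/I (o(I) = -5/I + 2*(-⅓) = -5/I - ⅔ = -⅔ - 5/I)
g(L) = 4/3 + L + 10/L (g(L) = L - 2*(-⅔ - 5/L) = L + (4/3 + 10/L) = 4/3 + L + 10/L)
996*(-334) + g(34) = 996*(-334) + (4/3 + 34 + 10/34) = -332664 + (4/3 + 34 + 10*(1/34)) = -332664 + (4/3 + 34 + 5/17) = -332664 + 1817/51 = -16964047/51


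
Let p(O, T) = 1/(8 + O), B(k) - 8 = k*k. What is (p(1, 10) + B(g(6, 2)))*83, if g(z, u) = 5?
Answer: 24734/9 ≈ 2748.2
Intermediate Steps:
B(k) = 8 + k**2 (B(k) = 8 + k*k = 8 + k**2)
(p(1, 10) + B(g(6, 2)))*83 = (1/(8 + 1) + (8 + 5**2))*83 = (1/9 + (8 + 25))*83 = (1/9 + 33)*83 = (298/9)*83 = 24734/9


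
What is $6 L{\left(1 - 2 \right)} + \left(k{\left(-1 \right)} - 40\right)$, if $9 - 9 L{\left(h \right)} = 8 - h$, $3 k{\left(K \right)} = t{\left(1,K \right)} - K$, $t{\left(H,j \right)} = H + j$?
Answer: $- \frac{119}{3} \approx -39.667$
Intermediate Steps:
$k{\left(K \right)} = \frac{1}{3}$ ($k{\left(K \right)} = \frac{\left(1 + K\right) - K}{3} = \frac{1}{3} \cdot 1 = \frac{1}{3}$)
$L{\left(h \right)} = \frac{1}{9} + \frac{h}{9}$ ($L{\left(h \right)} = 1 - \frac{8 - h}{9} = 1 + \left(- \frac{8}{9} + \frac{h}{9}\right) = \frac{1}{9} + \frac{h}{9}$)
$6 L{\left(1 - 2 \right)} + \left(k{\left(-1 \right)} - 40\right) = 6 \left(\frac{1}{9} + \frac{1 - 2}{9}\right) + \left(\frac{1}{3} - 40\right) = 6 \left(\frac{1}{9} + \frac{1}{9} \left(-1\right)\right) + \left(\frac{1}{3} - 40\right) = 6 \left(\frac{1}{9} - \frac{1}{9}\right) - \frac{119}{3} = 6 \cdot 0 - \frac{119}{3} = 0 - \frac{119}{3} = - \frac{119}{3}$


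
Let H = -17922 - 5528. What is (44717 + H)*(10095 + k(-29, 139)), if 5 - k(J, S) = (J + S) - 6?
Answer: 212584932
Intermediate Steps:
k(J, S) = 11 - J - S (k(J, S) = 5 - ((J + S) - 6) = 5 - (-6 + J + S) = 5 + (6 - J - S) = 11 - J - S)
H = -23450
(44717 + H)*(10095 + k(-29, 139)) = (44717 - 23450)*(10095 + (11 - 1*(-29) - 1*139)) = 21267*(10095 + (11 + 29 - 139)) = 21267*(10095 - 99) = 21267*9996 = 212584932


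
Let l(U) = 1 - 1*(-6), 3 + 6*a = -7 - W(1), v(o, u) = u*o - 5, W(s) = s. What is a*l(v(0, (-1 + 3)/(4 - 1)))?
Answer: -77/6 ≈ -12.833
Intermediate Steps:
v(o, u) = -5 + o*u (v(o, u) = o*u - 5 = -5 + o*u)
a = -11/6 (a = -½ + (-7 - 1*1)/6 = -½ + (-7 - 1)/6 = -½ + (⅙)*(-8) = -½ - 4/3 = -11/6 ≈ -1.8333)
l(U) = 7 (l(U) = 1 + 6 = 7)
a*l(v(0, (-1 + 3)/(4 - 1))) = -11/6*7 = -77/6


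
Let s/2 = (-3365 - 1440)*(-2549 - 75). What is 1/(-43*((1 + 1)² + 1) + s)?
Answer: 1/25216425 ≈ 3.9657e-8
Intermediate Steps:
s = 25216640 (s = 2*((-3365 - 1440)*(-2549 - 75)) = 2*(-4805*(-2624)) = 2*12608320 = 25216640)
1/(-43*((1 + 1)² + 1) + s) = 1/(-43*((1 + 1)² + 1) + 25216640) = 1/(-43*(2² + 1) + 25216640) = 1/(-43*(4 + 1) + 25216640) = 1/(-43*5 + 25216640) = 1/(-215 + 25216640) = 1/25216425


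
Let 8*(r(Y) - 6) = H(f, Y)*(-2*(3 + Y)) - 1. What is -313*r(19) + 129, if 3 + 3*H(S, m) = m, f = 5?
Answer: 179315/24 ≈ 7471.5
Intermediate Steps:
H(S, m) = -1 + m/3
r(Y) = 47/8 + (-1 + Y/3)*(-6 - 2*Y)/8 (r(Y) = 6 + ((-1 + Y/3)*(-2*(3 + Y)) - 1)/8 = 6 + ((-1 + Y/3)*(-6 - 2*Y) - 1)/8 = 6 + (-1 + (-1 + Y/3)*(-6 - 2*Y))/8 = 6 + (-1/8 + (-1 + Y/3)*(-6 - 2*Y)/8) = 47/8 + (-1 + Y/3)*(-6 - 2*Y)/8)
-313*r(19) + 129 = -313*(53/8 - 1/12*19**2) + 129 = -313*(53/8 - 1/12*361) + 129 = -313*(53/8 - 361/12) + 129 = -313*(-563/24) + 129 = 176219/24 + 129 = 179315/24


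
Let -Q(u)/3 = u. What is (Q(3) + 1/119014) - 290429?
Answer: -34566188131/119014 ≈ -2.9044e+5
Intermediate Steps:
Q(u) = -3*u
(Q(3) + 1/119014) - 290429 = (-3*3 + 1/119014) - 290429 = (-9 + 1/119014) - 290429 = -1071125/119014 - 290429 = -34566188131/119014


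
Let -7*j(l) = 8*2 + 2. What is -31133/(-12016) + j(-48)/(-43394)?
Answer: 4728557051/1824978064 ≈ 2.5910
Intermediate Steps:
j(l) = -18/7 (j(l) = -(8*2 + 2)/7 = -(16 + 2)/7 = -⅐*18 = -18/7)
-31133/(-12016) + j(-48)/(-43394) = -31133/(-12016) - 18/7/(-43394) = -31133*(-1/12016) - 18/7*(-1/43394) = 31133/12016 + 9/151879 = 4728557051/1824978064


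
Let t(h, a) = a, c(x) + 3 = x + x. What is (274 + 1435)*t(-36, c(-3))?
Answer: -15381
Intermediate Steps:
c(x) = -3 + 2*x (c(x) = -3 + (x + x) = -3 + 2*x)
(274 + 1435)*t(-36, c(-3)) = (274 + 1435)*(-3 + 2*(-3)) = 1709*(-3 - 6) = 1709*(-9) = -15381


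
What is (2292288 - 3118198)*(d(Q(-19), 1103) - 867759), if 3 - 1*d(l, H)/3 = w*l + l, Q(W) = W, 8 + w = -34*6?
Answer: 726616622070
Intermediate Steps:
w = -212 (w = -8 - 34*6 = -8 - 204 = -212)
d(l, H) = 9 + 633*l (d(l, H) = 9 - 3*(-212*l + l) = 9 - (-633)*l = 9 + 633*l)
(2292288 - 3118198)*(d(Q(-19), 1103) - 867759) = (2292288 - 3118198)*((9 + 633*(-19)) - 867759) = -825910*((9 - 12027) - 867759) = -825910*(-12018 - 867759) = -825910*(-879777) = 726616622070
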